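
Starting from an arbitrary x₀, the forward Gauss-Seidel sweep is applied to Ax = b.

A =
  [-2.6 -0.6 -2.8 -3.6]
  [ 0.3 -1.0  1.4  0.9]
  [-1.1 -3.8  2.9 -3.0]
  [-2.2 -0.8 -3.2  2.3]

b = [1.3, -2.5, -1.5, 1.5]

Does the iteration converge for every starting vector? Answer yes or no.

no

Write A = D+L+U with D = diag(-2.6, -1, 2.9, 2.3).
GS T = -(D+L)⁻¹U: row 0 first, T[0,3] = -(-3.6)/(-2.6) = -1.3846; later rows by forward substitution.
  T[0,:] = [+0.0000 -0.2308 -1.0769 -1.3846]
  T[1,:] = [+0.0000 -0.0692 +1.0769 +0.4846]
  T[2,:] = [+0.0000 -0.1782 +1.0027 +1.1443]
  T[3,:] = [+0.0000 -0.4928 +0.7395 +0.4362]
|eigenvalues of T|: 1.2178, 0.5938, 0.4420, 0.0000.
spectral radius ρ = 1.2178; 1.2178 > 1: divergent.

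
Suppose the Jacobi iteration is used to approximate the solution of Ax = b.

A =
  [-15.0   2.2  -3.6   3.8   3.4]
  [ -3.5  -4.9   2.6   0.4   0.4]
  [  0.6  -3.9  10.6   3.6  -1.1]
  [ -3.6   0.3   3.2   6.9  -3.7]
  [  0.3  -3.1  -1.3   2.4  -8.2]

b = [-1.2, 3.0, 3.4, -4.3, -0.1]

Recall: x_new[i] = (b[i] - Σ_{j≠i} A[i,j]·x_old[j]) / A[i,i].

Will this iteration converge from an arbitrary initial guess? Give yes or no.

Diagonal D = diag(-15, -4.9, 10.6, 6.9, -8.2); L, U strict lower/upper.
Jacobi T = -D⁻¹(L+U): T[0,4] = -(3.4)/(-15) = +0.2267; T[0,0] = 0.
  T[0,:] = [+0.0000, +0.1467, -0.2400, +0.2533, +0.2267]
  T[1,:] = [-0.7143, +0.0000, +0.5306, +0.0816, +0.0816]
  T[2,:] = [-0.0566, +0.3679, +0.0000, -0.3396, +0.1038]
  T[3,:] = [+0.5217, -0.0435, -0.4638, +0.0000, +0.5362]
  T[4,:] = [+0.0366, -0.3780, -0.1585, +0.2927, +0.0000]
moduli |λ_i(T)| = 0.9091, 0.5929, 0.3286, 0.3286, 0.2035.
ρ(T) = max|λ| = 0.9091; 0.9091 < 1, so it converges for any x₀.

yes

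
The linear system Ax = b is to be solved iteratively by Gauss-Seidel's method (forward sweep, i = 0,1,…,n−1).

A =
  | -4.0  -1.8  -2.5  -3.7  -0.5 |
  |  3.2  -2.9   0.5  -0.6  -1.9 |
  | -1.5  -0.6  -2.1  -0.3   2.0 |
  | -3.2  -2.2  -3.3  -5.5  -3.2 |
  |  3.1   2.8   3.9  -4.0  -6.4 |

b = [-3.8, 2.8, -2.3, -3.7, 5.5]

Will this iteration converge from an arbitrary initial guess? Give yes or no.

Diagonal D = diag(-4, -2.9, -2.1, -5.5, -6.4); L, U strict lower/upper.
GS T = -(D+L)⁻¹U: row 0 first, T[0,4] = -(-0.5)/(-4) = -0.1250; later rows by forward substitution.
  T[0,:] = [+0.0000 -0.4500 -0.6250 -0.9250 -0.1250]
  T[1,:] = [+0.0000 -0.4966 -0.5172 -1.2276 -0.7931]
  T[2,:] = [+0.0000 +0.4633 +0.5942 +0.8686 +1.2683]
  T[3,:] = [+0.0000 +0.1825 +0.2140 +0.5081 -0.9528]
  T[4,:] = [+0.0000 -0.2669 -0.3007 -0.7734 +0.9608]
|eigenvalues of T|: 1.4622, 0.3894, 0.2642, 0.0208, 0.0000.
spectral radius ρ = 1.4622; 1.4622 > 1 ⇒ diverges.

no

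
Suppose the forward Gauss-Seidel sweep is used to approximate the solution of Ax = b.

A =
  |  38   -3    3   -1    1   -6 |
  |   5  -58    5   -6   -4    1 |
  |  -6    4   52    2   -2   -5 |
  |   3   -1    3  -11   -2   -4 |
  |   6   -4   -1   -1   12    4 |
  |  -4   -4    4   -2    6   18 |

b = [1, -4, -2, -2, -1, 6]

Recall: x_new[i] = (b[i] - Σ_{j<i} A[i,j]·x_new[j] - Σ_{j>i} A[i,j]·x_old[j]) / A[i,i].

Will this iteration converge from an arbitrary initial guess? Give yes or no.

yes

Write A = D+L+U with D = diag(38, -58, 52, -11, 12, 18).
T_GS = -(D+L)⁻¹U: row 0 first, T[0,3] = -(-1)/(38) = +0.0263; later rows by forward substitution.
  T[0,:] = [+0.0000, +0.0789, -0.0789, +0.0263, -0.0263, +0.1579]
  T[1,:] = [+0.0000, +0.0068, +0.0794, -0.1012, -0.0712, +0.0309]
  T[2,:] = [+0.0000, +0.0086, -0.0152, -0.0276, +0.0409, +0.1120]
  T[3,:] = [+0.0000, +0.0233, -0.0329, +0.0088, -0.1714, -0.2928]
  T[4,:] = [+0.0000, -0.0346, +0.0619, -0.0485, -0.0215, -0.4171]
  T[5,:] = [+0.0000, +0.0312, -0.0208, +0.0066, -0.0427, +0.1235]
eigenvalue magnitudes: 0.2212, 0.0930, 0.0782, 0.0744, 0.0294, 0.0000.
ρ(T) = max|λ| = 0.2212; 0.2212 < 1: convergent.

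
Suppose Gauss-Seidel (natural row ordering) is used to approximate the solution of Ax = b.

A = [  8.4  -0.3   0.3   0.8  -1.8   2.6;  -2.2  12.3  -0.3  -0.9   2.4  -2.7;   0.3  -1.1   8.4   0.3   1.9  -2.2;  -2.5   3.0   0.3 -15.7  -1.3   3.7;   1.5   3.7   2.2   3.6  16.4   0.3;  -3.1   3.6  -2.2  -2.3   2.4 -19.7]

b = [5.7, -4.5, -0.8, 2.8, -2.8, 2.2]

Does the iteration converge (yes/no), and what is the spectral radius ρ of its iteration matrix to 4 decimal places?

yes, ρ = 0.1593

Diagonal D = diag(8.4, 12.3, 8.4, -15.7, 16.4, -19.7); L, U strict lower/upper.
T_GS = -(D+L)⁻¹U: row 0 first, T[0,5] = -(2.6)/(8.4) = -0.3095; later rows by forward substitution.
  T[0,:] = [+0.0000  +0.0357  -0.0357  -0.0952  +0.2143  -0.3095]
  T[1,:] = [+0.0000  +0.0064  +0.0180  +0.0561  -0.1568  +0.1642]
  T[2,:] = [+0.0000  -0.0004  +0.0036  -0.0250  -0.2544  +0.2945]
  T[3,:] = [+0.0000  -0.0045  +0.0092  +0.0254  -0.1517  +0.3219]
  T[4,:] = [+0.0000  -0.0037  -0.0033  -0.0062  +0.0832  -0.1372]
  T[5,:] = [+0.0000  -0.0043  +0.0070  +0.0243  -0.0061  -0.0085]
moduli |λ_i(T)| = 0.1593, 0.0747, 0.0206, 0.0085, 0.0036, 0.0000.
ρ(T) = max|λ| = 0.1593; 0.1593 < 1 ⇒ converges.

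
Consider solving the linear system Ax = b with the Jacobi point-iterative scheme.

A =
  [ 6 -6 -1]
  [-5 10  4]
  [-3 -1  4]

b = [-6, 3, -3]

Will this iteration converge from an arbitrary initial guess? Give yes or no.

yes

A = D + L + U where D = diag(6, 10, 4).
Jacobi: T = -D⁻¹(L+U), T[0,1] = -(-6)/(6) = +1.0000; T[0,0] = 0.
  T[0,:] = [+0.0000  +1.0000  +0.1667]
  T[1,:] = [+0.5000  +0.0000  -0.4000]
  T[2,:] = [+0.7500  +0.2500  +0.0000]
|λ(T)| sorted: 0.9117, 0.5534, 0.5534.
ρ = 0.9117; 0.9117 < 1, so it converges for any x₀.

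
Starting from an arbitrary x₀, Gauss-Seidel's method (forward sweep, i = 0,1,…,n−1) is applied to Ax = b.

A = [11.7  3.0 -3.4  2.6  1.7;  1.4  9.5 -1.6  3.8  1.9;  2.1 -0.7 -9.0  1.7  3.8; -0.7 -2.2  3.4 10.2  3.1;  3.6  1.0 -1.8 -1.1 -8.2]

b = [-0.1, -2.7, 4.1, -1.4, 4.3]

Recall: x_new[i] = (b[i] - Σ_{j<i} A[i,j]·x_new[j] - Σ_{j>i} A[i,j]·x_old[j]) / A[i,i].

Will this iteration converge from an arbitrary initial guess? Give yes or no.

yes

Diagonal D = diag(11.7, 9.5, -9, 10.2, -8.2); L, U strict lower/upper.
Gauss-Seidel: T = -(D+L)⁻¹U, row 0 first, T[0,4] = -(1.7)/(11.7) = -0.1453; later rows by forward substitution.
  T[0,:] = [+0.0000  -0.2564  +0.2906  -0.2222  -0.1453]
  T[1,:] = [+0.0000  +0.0378  +0.1256  -0.3673  -0.1786]
  T[2,:] = [+0.0000  -0.0628  +0.0580  +0.1656  +0.4022]
  T[3,:] = [+0.0000  +0.0115  +0.0277  -0.1497  -0.4865]
  T[4,:] = [+0.0000  -0.0957  +0.1264  -0.1586  -0.1086]
eigenvalue magnitudes: 0.5435, 0.2222, 0.2222, 0.0405, 0.0000.
ρ(T) = max|λ| = 0.5435; 0.5435 < 1, so it converges for any x₀.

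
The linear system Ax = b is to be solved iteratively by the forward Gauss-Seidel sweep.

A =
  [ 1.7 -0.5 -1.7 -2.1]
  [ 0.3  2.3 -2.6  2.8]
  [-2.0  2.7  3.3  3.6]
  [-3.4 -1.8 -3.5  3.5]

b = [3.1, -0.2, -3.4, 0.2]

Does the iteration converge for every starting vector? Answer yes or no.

no

A = D + L + U where D = diag(1.7, 2.3, 3.3, 3.5).
GS T = -(D+L)⁻¹U: row 0 first, T[0,1] = -(-0.5)/(1.7) = +0.2941; later rows by forward substitution.
  T[0,:] = [+0.0000 +0.2941 +1.0000 +1.2353]
  T[1,:] = [+0.0000 -0.0384 +1.0000 -1.3785]
  T[2,:] = [+0.0000 +0.2096 -0.2121 +0.7856]
  T[3,:] = [+0.0000 +0.4756 +1.2736 +1.2767]
|roots of det(T-λI)|: 1.4551, 0.7512, 0.3223, 0.0000.
ρ = 1.4551; 1.4551 > 1: divergent.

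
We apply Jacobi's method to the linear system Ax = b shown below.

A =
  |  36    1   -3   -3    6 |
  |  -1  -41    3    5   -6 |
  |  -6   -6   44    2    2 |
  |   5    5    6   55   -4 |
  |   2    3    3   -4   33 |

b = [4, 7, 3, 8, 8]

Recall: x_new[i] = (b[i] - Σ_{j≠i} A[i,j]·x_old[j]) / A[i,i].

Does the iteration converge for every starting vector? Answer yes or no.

Diagonal D = diag(36, -41, 44, 55, 33); L, U strict lower/upper.
Jacobi: T = -D⁻¹(L+U), T[4,3] = -(-4)/(33) = +0.1212; T[4,4] = 0.
  T[0,:] = [+0.0000  -0.0278  +0.0833  +0.0833  -0.1667]
  T[1,:] = [-0.0244  +0.0000  +0.0732  +0.1220  -0.1463]
  T[2,:] = [+0.1364  +0.1364  +0.0000  -0.0455  -0.0455]
  T[3,:] = [-0.0909  -0.0909  -0.1091  +0.0000  +0.0727]
  T[4,:] = [-0.0606  -0.0909  -0.0909  +0.1212  +0.0000]
moduli |λ_i(T)| = 0.2534, 0.1600, 0.0935, 0.0935, 0.0327.
ρ(T) = max|λ| = 0.2534; 0.2534 < 1 ⇒ converges.

yes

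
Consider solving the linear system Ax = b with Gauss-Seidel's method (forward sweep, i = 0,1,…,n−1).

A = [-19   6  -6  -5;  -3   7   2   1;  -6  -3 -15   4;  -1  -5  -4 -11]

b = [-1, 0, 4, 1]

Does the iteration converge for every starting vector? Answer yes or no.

Let D = diag(-19, 7, -15, -11); L, U the strict triangles.
Gauss-Seidel: T = -(D+L)⁻¹U, row 0 first, T[0,1] = -(6)/(-19) = +0.3158; later rows by forward substitution.
  T[0,:] = [+0.0000, +0.3158, -0.3158, -0.2632]
  T[1,:] = [+0.0000, +0.1353, -0.4211, -0.2556]
  T[2,:] = [+0.0000, -0.1534, +0.2105, +0.4231]
  T[3,:] = [+0.0000, -0.0344, +0.1435, -0.0137]
|roots of det(T-λI)|: 0.5429, 0.1895, 0.0213, 0.0000.
ρ(T) = max|λ| = 0.5429; 0.5429 < 1: convergent.

yes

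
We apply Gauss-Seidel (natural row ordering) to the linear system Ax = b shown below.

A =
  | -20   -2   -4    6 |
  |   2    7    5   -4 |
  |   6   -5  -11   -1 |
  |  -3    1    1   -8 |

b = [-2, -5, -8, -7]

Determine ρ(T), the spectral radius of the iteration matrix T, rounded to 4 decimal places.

Write A = D+L+U with D = diag(-20, 7, -11, -8).
GS T = -(D+L)⁻¹U: row 0 first, T[0,1] = -(-2)/(-20) = -0.1000; later rows by forward substitution.
  T[0,:] = [+0.0000, -0.1000, -0.2000, +0.3000]
  T[1,:] = [+0.0000, +0.0286, -0.6571, +0.4857]
  T[2,:] = [+0.0000, -0.0675, +0.1896, -0.1481]
  T[3,:] = [+0.0000, +0.0326, +0.0166, -0.0703]
|eigenvalues of T|: 0.3568, 0.1683, 0.0405, 0.0000.
ρ = 0.3568; 0.3568 < 1: convergent.

0.3568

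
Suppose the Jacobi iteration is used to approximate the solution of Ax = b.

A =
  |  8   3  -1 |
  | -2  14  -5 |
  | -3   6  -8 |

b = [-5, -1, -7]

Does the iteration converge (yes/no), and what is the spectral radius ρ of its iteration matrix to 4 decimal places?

Diagonal D = diag(8, 14, -8); L, U strict lower/upper.
Jacobi: T = -D⁻¹(L+U), T[0,1] = -(3)/(8) = -0.3750; T[0,0] = 0.
  T[0,:] = [+0.0000 -0.3750 +0.1250]
  T[1,:] = [+0.1429 +0.0000 +0.3571]
  T[2,:] = [-0.3750 +0.7500 +0.0000]
moduli |λ_i(T)| = 0.5351, 0.3448, 0.3448.
spectral radius ρ = 0.5351; 0.5351 < 1: convergent.

yes, ρ = 0.5351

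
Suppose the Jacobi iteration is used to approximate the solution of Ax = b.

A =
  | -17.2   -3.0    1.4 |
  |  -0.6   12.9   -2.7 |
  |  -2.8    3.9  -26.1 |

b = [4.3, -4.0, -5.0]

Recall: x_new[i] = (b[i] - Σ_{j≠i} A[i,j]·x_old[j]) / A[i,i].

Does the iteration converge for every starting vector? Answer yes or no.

yes

Split A = D + L + U, D = diag(-17.2, 12.9, -26.1).
T_J = -D⁻¹(L+U): T[2,0] = -(-2.8)/(-26.1) = -0.1073; T[2,2] = 0.
  T[0,:] = [+0.0000  -0.1744  +0.0814]
  T[1,:] = [+0.0465  +0.0000  +0.2093]
  T[2,:] = [-0.1073  +0.1494  +0.0000]
moduli |λ_i(T)| = 0.1938, 0.1521, 0.1521.
ρ(T) = max|λ| = 0.1938; 0.1938 < 1, so it converges for any x₀.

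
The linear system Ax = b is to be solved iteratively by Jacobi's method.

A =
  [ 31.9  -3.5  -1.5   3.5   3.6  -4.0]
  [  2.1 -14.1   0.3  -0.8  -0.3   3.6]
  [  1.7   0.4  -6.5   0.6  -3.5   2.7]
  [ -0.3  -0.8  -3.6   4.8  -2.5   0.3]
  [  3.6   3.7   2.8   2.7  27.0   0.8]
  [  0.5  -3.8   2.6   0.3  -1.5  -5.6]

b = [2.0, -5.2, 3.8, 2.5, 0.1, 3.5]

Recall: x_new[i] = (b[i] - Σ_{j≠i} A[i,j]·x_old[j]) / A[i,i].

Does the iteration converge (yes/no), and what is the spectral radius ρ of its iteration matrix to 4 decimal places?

Write A = D+L+U with D = diag(31.9, -14.1, -6.5, 4.8, 27, -5.6).
Jacobi: T = -D⁻¹(L+U), T[2,5] = -(2.7)/(-6.5) = +0.4154; T[2,2] = 0.
  T[0,:] = [+0.0000  +0.1097  +0.0470  -0.1097  -0.1129  +0.1254]
  T[1,:] = [+0.1489  +0.0000  +0.0213  -0.0567  -0.0213  +0.2553]
  T[2,:] = [+0.2615  +0.0615  +0.0000  +0.0923  -0.5385  +0.4154]
  T[3,:] = [+0.0625  +0.1667  +0.7500  +0.0000  +0.5208  -0.0625]
  T[4,:] = [-0.1333  -0.1370  -0.1037  -0.1000  +0.0000  -0.0296]
  T[5,:] = [+0.0893  -0.6786  +0.4643  +0.0536  -0.2679  +0.0000]
eigenvalue magnitudes: 0.6512, 0.4203, 0.4203, 0.3147, 0.3147, 0.0643.
ρ = 0.6512; 0.6512 < 1: convergent.

yes, ρ = 0.6512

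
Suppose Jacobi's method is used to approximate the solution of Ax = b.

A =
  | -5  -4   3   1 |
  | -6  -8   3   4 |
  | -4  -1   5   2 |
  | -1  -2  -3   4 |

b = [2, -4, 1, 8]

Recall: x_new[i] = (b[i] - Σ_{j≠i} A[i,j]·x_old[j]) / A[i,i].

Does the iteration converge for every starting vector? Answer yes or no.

no

Let D = diag(-5, -8, 5, 4); L, U the strict triangles.
T_J = -D⁻¹(L+U): T[1,2] = -(3)/(-8) = +0.3750; T[1,1] = 0.
  T[0,:] = [+0.0000  -0.8000  +0.6000  +0.2000]
  T[1,:] = [-0.7500  +0.0000  +0.3750  +0.5000]
  T[2,:] = [+0.8000  +0.2000  +0.0000  -0.4000]
  T[3,:] = [+0.2500  +0.5000  +0.7500  +0.0000]
eigenvalue magnitudes: 1.2214, 0.6611, 0.6611, 0.0773.
spectral radius ρ = 1.2214; 1.2214 > 1: divergent.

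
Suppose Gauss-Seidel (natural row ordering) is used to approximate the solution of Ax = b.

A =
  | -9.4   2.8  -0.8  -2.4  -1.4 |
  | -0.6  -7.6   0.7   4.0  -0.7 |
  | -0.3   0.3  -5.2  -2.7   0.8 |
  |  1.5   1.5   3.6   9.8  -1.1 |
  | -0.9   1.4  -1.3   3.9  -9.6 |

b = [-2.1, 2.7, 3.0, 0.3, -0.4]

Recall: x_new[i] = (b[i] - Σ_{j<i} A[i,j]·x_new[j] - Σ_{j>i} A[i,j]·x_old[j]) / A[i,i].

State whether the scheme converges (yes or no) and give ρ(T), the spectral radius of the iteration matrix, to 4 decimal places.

yes, ρ = 0.1686

A = D + L + U where D = diag(-9.4, -7.6, -5.2, 9.8, -9.6).
T_GS = -(D+L)⁻¹U: row 0 first, T[0,2] = -(-0.8)/(-9.4) = -0.0851; later rows by forward substitution.
  T[0,:] = [+0.0000 +0.2979 -0.0851 -0.2553 -0.1489]
  T[1,:] = [+0.0000 -0.0235 +0.0988 +0.5465 -0.0803]
  T[2,:] = [+0.0000 -0.0185 +0.0106 -0.4730 +0.1578]
  T[3,:] = [+0.0000 -0.0352 -0.0060 +0.1292 +0.0894]
  T[4,:] = [+0.0000 -0.0431 +0.0185 +0.2202 +0.0172]
|λ(T)| sorted: 0.1686, 0.1165, 0.0874, 0.0874, 0.0000.
ρ = 0.1686; 0.1686 < 1: convergent.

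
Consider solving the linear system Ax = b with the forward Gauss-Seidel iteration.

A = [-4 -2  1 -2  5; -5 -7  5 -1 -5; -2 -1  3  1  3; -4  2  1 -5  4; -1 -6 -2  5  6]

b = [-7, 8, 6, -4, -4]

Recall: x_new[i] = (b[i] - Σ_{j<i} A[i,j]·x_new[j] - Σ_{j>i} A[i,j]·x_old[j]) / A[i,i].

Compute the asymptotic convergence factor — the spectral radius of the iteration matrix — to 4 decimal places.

1.1613

Let D = diag(-4, -7, 3, -5, 6); L, U the strict triangles.
Gauss-Seidel: T = -(D+L)⁻¹U, row 0 first, T[0,2] = -(1)/(-4) = +0.2500; later rows by forward substitution.
  T[0,:] = [+0.0000, -0.5000, +0.2500, -0.5000, +1.2500]
  T[1,:] = [+0.0000, +0.3571, +0.5357, +0.2143, -1.6071]
  T[2,:] = [+0.0000, -0.2143, +0.3452, -0.5952, -0.7024]
  T[3,:] = [+0.0000, +0.5000, +0.0833, +0.3667, -0.9833]
  T[4,:] = [+0.0000, -0.2143, +0.6230, -0.3730, -0.8135]
eigenvalue magnitudes: 1.1613, 0.5554, 0.5554, 0.0443, 0.0000.
ρ(T) = max|λ| = 1.1613; 1.1613 > 1: divergent.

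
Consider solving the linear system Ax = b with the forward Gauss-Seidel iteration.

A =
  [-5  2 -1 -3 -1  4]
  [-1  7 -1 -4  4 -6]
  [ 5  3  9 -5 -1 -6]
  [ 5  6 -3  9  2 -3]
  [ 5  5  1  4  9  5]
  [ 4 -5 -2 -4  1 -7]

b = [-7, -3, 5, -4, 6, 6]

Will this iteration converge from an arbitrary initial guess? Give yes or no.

no

A = D + L + U where D = diag(-5, 7, 9, 9, 9, -7).
T_GS = -(D+L)⁻¹U: row 0 first, T[0,5] = -(4)/(-5) = +0.8000; later rows by forward substitution.
  T[0,:] = [+0.0000, +0.4000, -0.2000, -0.6000, -0.2000, +0.8000]
  T[1,:] = [+0.0000, +0.0571, +0.1143, +0.4857, -0.6000, +0.9714]
  T[2,:] = [+0.0000, -0.2413, +0.0730, +0.7270, +0.4222, -0.1016]
  T[3,:] = [+0.0000, -0.3407, +0.0593, +0.2519, +0.4296, -0.7926]
  T[4,:] = [+0.0000, -0.0757, +0.0132, -0.1292, +0.2066, -1.1761]
  T[5,:] = [+0.0000, +0.4406, -0.2488, -1.0599, -0.0223, +0.0772]
|λ(T)| sorted: 1.6117, 0.6828, 0.6828, 0.0546, 0.0546, 0.0000.
spectral radius ρ = 1.6117; 1.6117 > 1: divergent.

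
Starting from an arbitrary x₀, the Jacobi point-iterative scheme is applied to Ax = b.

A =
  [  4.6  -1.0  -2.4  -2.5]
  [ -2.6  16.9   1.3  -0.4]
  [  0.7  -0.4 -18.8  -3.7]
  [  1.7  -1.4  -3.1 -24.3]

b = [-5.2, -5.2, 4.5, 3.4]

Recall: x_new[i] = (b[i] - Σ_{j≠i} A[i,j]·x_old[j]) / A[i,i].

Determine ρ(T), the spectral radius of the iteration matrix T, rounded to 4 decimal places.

0.4033

A = D + L + U where D = diag(4.6, 16.9, -18.8, -24.3).
T_J = -D⁻¹(L+U): T[3,0] = -(1.7)/(-24.3) = +0.0700; T[3,3] = 0.
  T[0,:] = [+0.0000  +0.2174  +0.5217  +0.5435]
  T[1,:] = [+0.1538  +0.0000  -0.0769  +0.0237]
  T[2,:] = [+0.0372  -0.0213  +0.0000  -0.1968]
  T[3,:] = [+0.0700  -0.0576  -0.1276  +0.0000]
|eigenvalues of T|: 0.4033, 0.2205, 0.1393, 0.0435.
ρ(T) = max|λ| = 0.4033; 0.4033 < 1 ⇒ converges.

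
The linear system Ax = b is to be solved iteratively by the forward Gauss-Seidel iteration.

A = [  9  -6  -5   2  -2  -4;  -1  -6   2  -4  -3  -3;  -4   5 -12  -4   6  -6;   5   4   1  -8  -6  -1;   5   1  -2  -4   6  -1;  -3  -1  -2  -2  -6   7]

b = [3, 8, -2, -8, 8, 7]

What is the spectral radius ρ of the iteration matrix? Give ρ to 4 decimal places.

1.6878

A = D + L + U where D = diag(9, -6, -12, -8, 6, 7).
Gauss-Seidel: T = -(D+L)⁻¹U, row 0 first, T[0,3] = -(2)/(9) = -0.2222; later rows by forward substitution.
  T[0,:] = [+0.0000 +0.6667 +0.5556 -0.2222 +0.2222 +0.4444]
  T[1,:] = [+0.0000 -0.1111 +0.2407 -0.6296 -0.5370 -0.5741]
  T[2,:] = [+0.0000 -0.2685 -0.0849 -0.5216 +0.2022 -0.8873]
  T[3,:] = [+0.0000 +0.3275 +0.4570 -0.5189 -0.8544 -0.2452]
  T[4,:] = [+0.0000 -0.4082 -0.2267 -0.2297 -0.5979 -0.5673]
  T[5,:] = [+0.0000 -0.0632 +0.1845 -0.6793 -0.6803 -0.7013]
|λ(T)| sorted: 1.6878, 0.7792, 0.7792, 0.1143, 0.0339, 0.0000.
spectral radius ρ = 1.6878; 1.6878 > 1 ⇒ diverges.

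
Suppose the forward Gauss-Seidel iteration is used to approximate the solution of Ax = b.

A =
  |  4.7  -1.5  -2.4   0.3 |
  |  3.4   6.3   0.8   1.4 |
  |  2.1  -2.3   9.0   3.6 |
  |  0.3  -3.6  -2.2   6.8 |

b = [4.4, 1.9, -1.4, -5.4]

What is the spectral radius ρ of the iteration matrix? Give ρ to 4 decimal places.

Write A = D+L+U with D = diag(4.7, 6.3, 9, 6.8).
Gauss-Seidel: T = -(D+L)⁻¹U, row 0 first, T[0,3] = -(0.3)/(4.7) = -0.0638; later rows by forward substitution.
  T[0,:] = [+0.0000  +0.3191  +0.5106  -0.0638]
  T[1,:] = [+0.0000  -0.1722  -0.4026  -0.1878]
  T[2,:] = [+0.0000  -0.1185  -0.2220  -0.4331]
  T[3,:] = [+0.0000  -0.1436  -0.3075  -0.2367]
|eigenvalues of T|: 0.7359, 0.0947, 0.0103, 0.0000.
ρ(T) = max|λ| = 0.7359; 0.7359 < 1, so it converges for any x₀.

0.7359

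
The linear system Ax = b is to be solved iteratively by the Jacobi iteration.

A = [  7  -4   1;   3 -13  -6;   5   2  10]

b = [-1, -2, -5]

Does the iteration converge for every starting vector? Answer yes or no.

yes

Diagonal D = diag(7, -13, 10); L, U strict lower/upper.
T_J = -D⁻¹(L+U): T[2,1] = -(2)/(10) = -0.2000; T[2,2] = 0.
  T[0,:] = [+0.0000 +0.5714 -0.1429]
  T[1,:] = [+0.2308 +0.0000 -0.4615]
  T[2,:] = [-0.5000 -0.2000 +0.0000]
eigenvalue magnitudes: 0.7020, 0.4441, 0.4441.
spectral radius ρ = 0.7020; 0.7020 < 1: convergent.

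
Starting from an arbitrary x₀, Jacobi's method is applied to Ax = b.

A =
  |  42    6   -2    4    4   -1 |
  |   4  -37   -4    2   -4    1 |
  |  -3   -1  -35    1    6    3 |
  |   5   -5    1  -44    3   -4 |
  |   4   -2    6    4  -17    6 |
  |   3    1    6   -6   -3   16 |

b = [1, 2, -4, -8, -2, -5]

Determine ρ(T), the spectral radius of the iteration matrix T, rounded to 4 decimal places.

Diagonal D = diag(42, -37, -35, -44, -17, 16); L, U strict lower/upper.
Jacobi T = -D⁻¹(L+U): T[1,4] = -(-4)/(-37) = -0.1081; T[1,1] = 0.
  T[0,:] = [+0.0000 -0.1429 +0.0476 -0.0952 -0.0952 +0.0238]
  T[1,:] = [+0.1081 +0.0000 -0.1081 +0.0541 -0.1081 +0.0270]
  T[2,:] = [-0.0857 -0.0286 +0.0000 +0.0286 +0.1714 +0.0857]
  T[3,:] = [+0.1136 -0.1136 +0.0227 +0.0000 +0.0682 -0.0909]
  T[4,:] = [+0.2353 -0.1176 +0.3529 +0.2353 +0.0000 +0.3529]
  T[5,:] = [-0.1875 -0.0625 -0.3750 +0.3750 +0.1875 +0.0000]
moduli |λ_i(T)| = 0.3856, 0.2718, 0.2718, 0.2528, 0.1758, 0.1758.
ρ(T) = max|λ| = 0.3856; 0.3856 < 1 ⇒ converges.

0.3856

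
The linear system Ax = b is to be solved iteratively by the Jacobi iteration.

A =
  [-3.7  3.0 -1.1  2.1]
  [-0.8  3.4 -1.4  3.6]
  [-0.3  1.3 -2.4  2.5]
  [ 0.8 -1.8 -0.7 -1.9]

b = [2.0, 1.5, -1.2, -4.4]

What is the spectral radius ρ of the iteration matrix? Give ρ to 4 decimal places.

Split A = D + L + U, D = diag(-3.7, 3.4, -2.4, -1.9).
T_J = -D⁻¹(L+U): T[1,3] = -(3.6)/(3.4) = -1.0588; T[1,1] = 0.
  T[0,:] = [+0.0000, +0.8108, -0.2973, +0.5676]
  T[1,:] = [+0.2353, +0.0000, +0.4118, -1.0588]
  T[2,:] = [-0.1250, +0.5417, +0.0000, +1.0417]
  T[3,:] = [+0.4211, -0.9474, -0.3684, +0.0000]
|roots of det(T-λI)|: 1.4253, 0.7521, 0.4646, 0.4646.
ρ = 1.4253; 1.4253 > 1: divergent.

1.4253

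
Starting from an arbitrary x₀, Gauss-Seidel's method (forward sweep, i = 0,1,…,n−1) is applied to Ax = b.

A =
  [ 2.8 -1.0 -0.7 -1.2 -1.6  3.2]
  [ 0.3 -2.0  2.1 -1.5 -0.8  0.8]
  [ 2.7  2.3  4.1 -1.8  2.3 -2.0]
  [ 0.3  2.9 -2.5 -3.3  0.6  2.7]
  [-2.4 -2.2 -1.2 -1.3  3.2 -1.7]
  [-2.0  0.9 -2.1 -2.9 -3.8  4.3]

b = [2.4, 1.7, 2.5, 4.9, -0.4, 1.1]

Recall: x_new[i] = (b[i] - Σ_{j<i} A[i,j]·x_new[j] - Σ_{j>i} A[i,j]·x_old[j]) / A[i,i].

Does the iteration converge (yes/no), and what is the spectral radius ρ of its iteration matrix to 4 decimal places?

no, ρ = 1.4397

A = D + L + U where D = diag(2.8, -2, 4.1, -3.3, 3.2, 4.3).
T_GS = -(D+L)⁻¹U: row 0 first, T[0,4] = -(-1.6)/(2.8) = +0.5714; later rows by forward substitution.
  T[0,:] = [+0.0000  +0.3571  +0.2500  +0.4286  +0.5714  -1.1429]
  T[1,:] = [+0.0000  +0.0536  +1.0875  -0.6857  -0.3143  +0.2286]
  T[2,:] = [+0.0000  -0.2652  -0.7747  +0.5415  -0.7610  +1.1122]
  T[3,:] = [+0.0000  +0.2805  +1.5653  -0.9738  +0.5341  +0.0726]
  T[4,:] = [+0.0000  +0.3192  +1.2805  -0.3426  +0.1441  +0.2778]
  T[5,:] = [+0.0000  +0.4966  +1.6976  -0.3522  +0.4475  +0.2582]
|eigenvalues of T|: 1.4397, 1.1758, 0.7211, 0.2865, 0.0211, 0.0000.
ρ(T) = max|λ| = 1.4397; 1.4397 > 1 ⇒ diverges.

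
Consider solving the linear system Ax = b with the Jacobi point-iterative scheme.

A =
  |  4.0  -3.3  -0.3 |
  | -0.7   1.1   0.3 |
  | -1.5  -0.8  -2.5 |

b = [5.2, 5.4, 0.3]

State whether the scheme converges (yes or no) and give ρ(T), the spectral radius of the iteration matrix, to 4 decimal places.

yes, ρ = 0.8423

Split A = D + L + U, D = diag(4, 1.1, -2.5).
Jacobi T = -D⁻¹(L+U): T[2,0] = -(-1.5)/(-2.5) = -0.6000; T[2,2] = 0.
  T[0,:] = [+0.0000  +0.8250  +0.0750]
  T[1,:] = [+0.6364  +0.0000  -0.2727]
  T[2,:] = [-0.6000  -0.3200  +0.0000]
|λ(T)| sorted: 0.8423, 0.6088, 0.2335.
ρ = 0.8423; 0.8423 < 1: convergent.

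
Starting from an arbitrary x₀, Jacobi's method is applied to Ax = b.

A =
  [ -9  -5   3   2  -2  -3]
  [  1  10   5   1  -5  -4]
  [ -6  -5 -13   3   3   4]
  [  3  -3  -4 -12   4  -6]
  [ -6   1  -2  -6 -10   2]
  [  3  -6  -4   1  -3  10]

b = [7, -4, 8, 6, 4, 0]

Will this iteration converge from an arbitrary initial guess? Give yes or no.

no

Let D = diag(-9, 10, -13, -12, -10, 10); L, U the strict triangles.
Jacobi: T = -D⁻¹(L+U), T[2,5] = -(4)/(-13) = +0.3077; T[2,2] = 0.
  T[0,:] = [+0.0000 -0.5556 +0.3333 +0.2222 -0.2222 -0.3333]
  T[1,:] = [-0.1000 +0.0000 -0.5000 -0.1000 +0.5000 +0.4000]
  T[2,:] = [-0.4615 -0.3846 +0.0000 +0.2308 +0.2308 +0.3077]
  T[3,:] = [+0.2500 -0.2500 -0.3333 +0.0000 +0.3333 -0.5000]
  T[4,:] = [-0.6000 +0.1000 -0.2000 -0.6000 +0.0000 +0.2000]
  T[5,:] = [-0.3000 +0.6000 +0.4000 -0.1000 +0.3000 +0.0000]
|λ(T)| sorted: 1.1467, 0.8250, 0.6108, 0.6108, 0.2916, 0.2916.
ρ = 1.1467; 1.1467 > 1: divergent.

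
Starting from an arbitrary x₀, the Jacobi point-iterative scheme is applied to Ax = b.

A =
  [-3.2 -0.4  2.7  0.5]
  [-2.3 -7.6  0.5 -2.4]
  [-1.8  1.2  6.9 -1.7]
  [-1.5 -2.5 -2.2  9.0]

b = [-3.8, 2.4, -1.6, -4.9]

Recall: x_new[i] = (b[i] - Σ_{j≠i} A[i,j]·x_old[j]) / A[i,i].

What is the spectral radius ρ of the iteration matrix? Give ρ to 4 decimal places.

0.6520

A = D + L + U where D = diag(-3.2, -7.6, 6.9, 9).
Jacobi T = -D⁻¹(L+U): T[1,3] = -(-2.4)/(-7.6) = -0.3158; T[1,1] = 0.
  T[0,:] = [+0.0000  -0.1250  +0.8438  +0.1562]
  T[1,:] = [-0.3026  +0.0000  +0.0658  -0.3158]
  T[2,:] = [+0.2609  -0.1739  +0.0000  +0.2464]
  T[3,:] = [+0.1667  +0.2778  +0.2444  +0.0000]
|λ(T)| sorted: 0.6520, 0.2874, 0.2874, 0.2323.
spectral radius ρ = 0.6520; 0.6520 < 1, so it converges for any x₀.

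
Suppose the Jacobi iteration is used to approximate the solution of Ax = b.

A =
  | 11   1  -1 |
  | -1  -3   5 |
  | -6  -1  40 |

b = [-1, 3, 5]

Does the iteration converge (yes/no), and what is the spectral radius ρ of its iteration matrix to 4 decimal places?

A = D + L + U where D = diag(11, -3, 40).
Jacobi: T = -D⁻¹(L+U), T[1,0] = -(-1)/(-3) = -0.3333; T[1,1] = 0.
  T[0,:] = [+0.0000  -0.0909  +0.0909]
  T[1,:] = [-0.3333  +0.0000  +1.6667]
  T[2,:] = [+0.1500  +0.0250  +0.0000]
eigenvalue magnitudes: 0.3833, 0.2475, 0.2475.
spectral radius ρ = 0.3833; 0.3833 < 1 ⇒ converges.

yes, ρ = 0.3833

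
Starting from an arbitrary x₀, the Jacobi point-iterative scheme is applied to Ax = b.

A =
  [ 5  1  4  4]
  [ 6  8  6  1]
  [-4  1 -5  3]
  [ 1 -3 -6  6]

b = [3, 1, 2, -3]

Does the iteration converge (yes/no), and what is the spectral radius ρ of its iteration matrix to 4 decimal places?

A = D + L + U where D = diag(5, 8, -5, 6).
T_J = -D⁻¹(L+U): T[2,1] = -(1)/(-5) = +0.2000; T[2,2] = 0.
  T[0,:] = [+0.0000  -0.2000  -0.8000  -0.8000]
  T[1,:] = [-0.7500  +0.0000  -0.7500  -0.1250]
  T[2,:] = [-0.8000  +0.2000  +0.0000  +0.6000]
  T[3,:] = [-0.1667  +0.5000  +1.0000  +0.0000]
moduli |λ_i(T)| = 1.3663, 0.7555, 0.7555, 0.0107.
ρ = 1.3663; 1.3663 > 1 ⇒ diverges.

no, ρ = 1.3663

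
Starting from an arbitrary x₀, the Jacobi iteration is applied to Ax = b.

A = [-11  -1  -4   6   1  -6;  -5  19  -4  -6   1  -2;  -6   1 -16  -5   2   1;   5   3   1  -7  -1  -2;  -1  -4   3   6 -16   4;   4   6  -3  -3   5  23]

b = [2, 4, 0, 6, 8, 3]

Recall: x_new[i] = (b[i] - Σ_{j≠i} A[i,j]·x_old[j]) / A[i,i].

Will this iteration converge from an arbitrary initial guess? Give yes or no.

yes

Let D = diag(-11, 19, -16, -7, -16, 23); L, U the strict triangles.
Jacobi: T = -D⁻¹(L+U), T[1,2] = -(-4)/(19) = +0.2105; T[1,1] = 0.
  T[0,:] = [+0.0000, -0.0909, -0.3636, +0.5455, +0.0909, -0.5455]
  T[1,:] = [+0.2632, +0.0000, +0.2105, +0.3158, -0.0526, +0.1053]
  T[2,:] = [-0.3750, +0.0625, +0.0000, -0.3125, +0.1250, +0.0625]
  T[3,:] = [+0.7143, +0.4286, +0.1429, +0.0000, -0.1429, -0.2857]
  T[4,:] = [-0.0625, -0.2500, +0.1875, +0.3750, +0.0000, +0.2500]
  T[5,:] = [-0.1739, -0.2609, +0.1304, +0.1304, -0.2174, +0.0000]
|roots of det(T-λI)|: 0.9054, 0.6672, 0.4272, 0.4272, 0.1890, 0.0180.
ρ(T) = max|λ| = 0.9054; 0.9054 < 1, so it converges for any x₀.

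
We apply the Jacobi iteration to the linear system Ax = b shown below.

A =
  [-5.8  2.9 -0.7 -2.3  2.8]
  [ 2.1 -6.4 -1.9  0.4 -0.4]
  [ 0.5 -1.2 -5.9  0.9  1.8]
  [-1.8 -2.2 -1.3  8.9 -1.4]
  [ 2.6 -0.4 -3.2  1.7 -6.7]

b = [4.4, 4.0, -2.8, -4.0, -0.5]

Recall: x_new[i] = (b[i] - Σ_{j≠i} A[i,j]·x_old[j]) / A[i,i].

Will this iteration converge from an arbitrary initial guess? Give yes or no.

A = D + L + U where D = diag(-5.8, -6.4, -5.9, 8.9, -6.7).
T_J = -D⁻¹(L+U): T[0,4] = -(2.8)/(-5.8) = +0.4828; T[0,0] = 0.
  T[0,:] = [+0.0000 +0.5000 -0.1207 -0.3966 +0.4828]
  T[1,:] = [+0.3281 +0.0000 -0.2969 +0.0625 -0.0625]
  T[2,:] = [+0.0847 -0.2034 +0.0000 +0.1525 +0.3051]
  T[3,:] = [+0.2022 +0.2472 +0.1461 +0.0000 +0.1573]
  T[4,:] = [+0.3881 -0.0597 -0.4776 +0.2537 +0.0000]
|eigenvalues of T|: 0.6512, 0.4947, 0.4947, 0.2029, 0.2029.
spectral radius ρ = 0.6512; 0.6512 < 1: convergent.

yes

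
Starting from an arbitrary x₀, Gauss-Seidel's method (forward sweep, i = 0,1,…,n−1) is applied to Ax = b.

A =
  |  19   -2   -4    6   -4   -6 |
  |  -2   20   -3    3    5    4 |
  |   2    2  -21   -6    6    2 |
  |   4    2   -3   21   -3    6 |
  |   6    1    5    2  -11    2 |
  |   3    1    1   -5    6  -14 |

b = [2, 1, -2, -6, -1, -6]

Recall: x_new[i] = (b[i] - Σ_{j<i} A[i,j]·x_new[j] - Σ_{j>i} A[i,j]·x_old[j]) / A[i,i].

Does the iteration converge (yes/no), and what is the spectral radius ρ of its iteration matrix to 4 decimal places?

yes, ρ = 0.6184

Write A = D+L+U with D = diag(19, 20, -21, 21, -11, -14).
T_GS = -(D+L)⁻¹U: row 0 first, T[0,1] = -(-2)/(19) = +0.1053; later rows by forward substitution.
  T[0,:] = [+0.0000, +0.1053, +0.2105, -0.3158, +0.2105, +0.3158]
  T[1,:] = [+0.0000, +0.0105, +0.1711, -0.1816, -0.2289, -0.1684]
  T[2,:] = [+0.0000, +0.0110, +0.0363, -0.3331, +0.2840, +0.1093]
  T[3,:] = [+0.0000, -0.0195, -0.0512, +0.0299, +0.1651, -0.3142]
  T[4,:] = [+0.0000, +0.0598, +0.1376, -0.3347, +0.2531, +0.3313]
  T[5,:] = [+0.0000, +0.0567, +0.1372, -0.2586, +0.0985, +0.3176]
|eigenvalues of T|: 0.6184, 0.1471, 0.1056, 0.1056, 0.0248, 0.0000.
ρ = 0.6184; 0.6184 < 1: convergent.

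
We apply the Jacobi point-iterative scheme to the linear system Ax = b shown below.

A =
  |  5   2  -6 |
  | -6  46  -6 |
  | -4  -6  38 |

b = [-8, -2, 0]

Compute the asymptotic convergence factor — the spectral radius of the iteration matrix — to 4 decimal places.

Diagonal D = diag(5, 46, 38); L, U strict lower/upper.
Jacobi T = -D⁻¹(L+U): T[0,1] = -(2)/(5) = -0.4000; T[0,0] = 0.
  T[0,:] = [+0.0000  -0.4000  +1.2000]
  T[1,:] = [+0.1304  +0.0000  +0.1304]
  T[2,:] = [+0.1053  +0.1579  +0.0000]
moduli |λ_i(T)| = 0.3810, 0.2246, 0.2246.
spectral radius ρ = 0.3810; 0.3810 < 1 ⇒ converges.

0.3810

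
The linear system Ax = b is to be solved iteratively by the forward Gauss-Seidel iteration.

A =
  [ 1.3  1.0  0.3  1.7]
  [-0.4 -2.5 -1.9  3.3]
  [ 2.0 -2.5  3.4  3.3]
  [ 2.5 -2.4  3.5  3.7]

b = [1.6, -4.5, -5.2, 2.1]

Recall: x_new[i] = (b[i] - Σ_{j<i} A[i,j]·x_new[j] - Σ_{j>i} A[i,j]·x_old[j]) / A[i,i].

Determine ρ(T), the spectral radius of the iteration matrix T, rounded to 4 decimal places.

1.1324

Diagonal D = diag(1.3, -2.5, 3.4, 3.7); L, U strict lower/upper.
T_GS = -(D+L)⁻¹U: row 0 first, T[0,2] = -(0.3)/(1.3) = -0.2308; later rows by forward substitution.
  T[0,:] = [+0.0000, -0.7692, -0.2308, -1.3077]
  T[1,:] = [+0.0000, +0.1231, -0.7231, +1.5292]
  T[2,:] = [+0.0000, +0.5430, -0.3959, +0.9231]
  T[3,:] = [+0.0000, +0.0859, +0.0614, +1.0023]
|λ(T)| sorted: 1.1324, 0.5819, 0.5819, 0.0000.
spectral radius ρ = 1.1324; 1.1324 > 1: divergent.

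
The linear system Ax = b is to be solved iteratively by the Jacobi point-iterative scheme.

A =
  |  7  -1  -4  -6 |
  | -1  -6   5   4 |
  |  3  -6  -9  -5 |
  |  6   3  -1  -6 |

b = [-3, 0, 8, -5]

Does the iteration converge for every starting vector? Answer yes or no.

no

A = D + L + U where D = diag(7, -6, -9, -6).
Jacobi T = -D⁻¹(L+U): T[2,0] = -(3)/(-9) = +0.3333; T[2,2] = 0.
  T[0,:] = [+0.0000  +0.1429  +0.5714  +0.8571]
  T[1,:] = [-0.1667  +0.0000  +0.8333  +0.6667]
  T[2,:] = [+0.3333  -0.6667  +0.0000  -0.5556]
  T[3,:] = [+1.0000  +0.5000  -0.1667  +0.0000]
|roots of det(T-λI)|: 1.1781, 0.8552, 0.4664, 0.4664.
ρ = 1.1781; 1.1781 > 1 ⇒ diverges.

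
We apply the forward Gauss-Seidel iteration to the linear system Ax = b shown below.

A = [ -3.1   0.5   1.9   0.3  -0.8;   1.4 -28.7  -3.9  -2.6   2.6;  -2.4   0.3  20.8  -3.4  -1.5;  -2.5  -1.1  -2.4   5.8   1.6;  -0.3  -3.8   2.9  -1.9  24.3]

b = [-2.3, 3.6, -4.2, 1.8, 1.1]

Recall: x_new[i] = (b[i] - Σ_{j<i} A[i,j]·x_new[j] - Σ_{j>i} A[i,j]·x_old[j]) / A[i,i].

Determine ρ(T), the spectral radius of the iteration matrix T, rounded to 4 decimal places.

Let D = diag(-3.1, -28.7, 20.8, 5.8, 24.3); L, U the strict triangles.
Gauss-Seidel: T = -(D+L)⁻¹U, row 0 first, T[0,1] = -(0.5)/(-3.1) = +0.1613; later rows by forward substitution.
  T[0,:] = [+0.0000  +0.1613  +0.6129  +0.0968  -0.2581]
  T[1,:] = [+0.0000  +0.0079  -0.1060  -0.0859  +0.0780]
  T[2,:] = [+0.0000  +0.0185  +0.0722  +0.1759  +0.0412]
  T[3,:] = [+0.0000  +0.0787  +0.2740  +0.0982  -0.3552]
  T[4,:] = [+0.0000  +0.0072  +0.0038  -0.0255  -0.0237]
|λ(T)| sorted: 0.2864, 0.1750, 0.0365, 0.0067, 0.0000.
ρ = 0.2864; 0.2864 < 1, so it converges for any x₀.

0.2864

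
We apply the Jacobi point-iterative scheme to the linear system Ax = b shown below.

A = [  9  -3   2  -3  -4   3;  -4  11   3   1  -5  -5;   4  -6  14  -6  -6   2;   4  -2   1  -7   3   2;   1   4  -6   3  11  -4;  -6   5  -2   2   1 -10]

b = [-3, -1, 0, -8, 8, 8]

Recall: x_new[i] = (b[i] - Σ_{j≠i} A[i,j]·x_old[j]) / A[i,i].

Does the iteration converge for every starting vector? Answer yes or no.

A = D + L + U where D = diag(9, 11, 14, -7, 11, -10).
Jacobi: T = -D⁻¹(L+U), T[1,3] = -(1)/(11) = -0.0909; T[1,1] = 0.
  T[0,:] = [+0.0000, +0.3333, -0.2222, +0.3333, +0.4444, -0.3333]
  T[1,:] = [+0.3636, +0.0000, -0.2727, -0.0909, +0.4545, +0.4545]
  T[2,:] = [-0.2857, +0.4286, +0.0000, +0.4286, +0.4286, -0.1429]
  T[3,:] = [+0.5714, -0.2857, +0.1429, +0.0000, +0.4286, +0.2857]
  T[4,:] = [-0.0909, -0.3636, +0.5455, -0.2727, +0.0000, +0.3636]
  T[5,:] = [-0.6000, +0.5000, -0.2000, +0.2000, +0.1000, +0.0000]
|eigenvalues of T|: 1.1496, 0.5699, 0.5699, 0.3269, 0.3269, 0.0200.
ρ = 1.1496; 1.1496 > 1: divergent.

no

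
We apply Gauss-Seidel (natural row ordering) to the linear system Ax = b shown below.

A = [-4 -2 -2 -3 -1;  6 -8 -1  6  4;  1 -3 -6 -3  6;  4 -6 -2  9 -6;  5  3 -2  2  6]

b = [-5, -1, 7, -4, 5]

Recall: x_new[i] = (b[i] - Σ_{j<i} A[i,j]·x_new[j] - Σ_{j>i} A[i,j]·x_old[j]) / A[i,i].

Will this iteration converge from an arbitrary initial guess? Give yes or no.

no

A = D + L + U where D = diag(-4, -8, -6, 9, 6).
Gauss-Seidel: T = -(D+L)⁻¹U, row 0 first, T[0,4] = -(-1)/(-4) = -0.2500; later rows by forward substitution.
  T[0,:] = [+0.0000 -0.5000 -0.5000 -0.7500 -0.2500]
  T[1,:] = [+0.0000 -0.3750 -0.5000 +0.1875 +0.3125]
  T[2,:] = [+0.0000 +0.1042 +0.1667 -0.7188 +0.8021]
  T[3,:] = [+0.0000 -0.0046 -0.0741 +0.2986 +1.1644]
  T[4,:] = [+0.0000 +0.6404 +0.7469 +0.1921 -0.0687]
|eigenvalues of T|: 1.2970, 0.7231, 0.7231, 0.0256, 0.0000.
ρ = 1.2970; 1.2970 > 1 ⇒ diverges.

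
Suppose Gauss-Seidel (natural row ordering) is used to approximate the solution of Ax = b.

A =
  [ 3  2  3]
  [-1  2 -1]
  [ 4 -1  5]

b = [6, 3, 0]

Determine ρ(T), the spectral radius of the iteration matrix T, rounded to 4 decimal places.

0.8000

Let D = diag(3, 2, 5); L, U the strict triangles.
T_GS = -(D+L)⁻¹U: row 0 first, T[0,2] = -(3)/(3) = -1.0000; later rows by forward substitution.
  T[0,:] = [+0.0000 -0.6667 -1.0000]
  T[1,:] = [+0.0000 -0.3333 +0.0000]
  T[2,:] = [+0.0000 +0.4667 +0.8000]
eigenvalue magnitudes: 0.8000, 0.3333, 0.0000.
ρ(T) = max|λ| = 0.8000; 0.8000 < 1 ⇒ converges.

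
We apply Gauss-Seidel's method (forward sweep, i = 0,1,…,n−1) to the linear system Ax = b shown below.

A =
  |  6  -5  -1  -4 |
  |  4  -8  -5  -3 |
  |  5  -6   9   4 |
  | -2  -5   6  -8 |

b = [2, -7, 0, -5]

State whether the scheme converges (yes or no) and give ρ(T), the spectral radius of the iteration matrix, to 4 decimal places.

no, ρ = 1.1378

Let D = diag(6, -8, 9, -8); L, U the strict triangles.
GS T = -(D+L)⁻¹U: row 0 first, T[0,2] = -(-1)/(6) = +0.1667; later rows by forward substitution.
  T[0,:] = [+0.0000 +0.8333 +0.1667 +0.6667]
  T[1,:] = [+0.0000 +0.4167 -0.5417 -0.0417]
  T[2,:] = [+0.0000 -0.1852 -0.4537 -0.8426]
  T[3,:] = [+0.0000 -0.6076 -0.0434 -0.7726]
eigenvalue magnitudes: 1.1378, 0.2255, 0.2255, 0.0000.
ρ(T) = max|λ| = 1.1378; 1.1378 > 1, so it fails to converge.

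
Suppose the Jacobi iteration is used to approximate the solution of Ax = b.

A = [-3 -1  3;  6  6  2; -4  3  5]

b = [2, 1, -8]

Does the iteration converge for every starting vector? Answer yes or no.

no

Diagonal D = diag(-3, 6, 5); L, U strict lower/upper.
Jacobi T = -D⁻¹(L+U): T[2,0] = -(-4)/(5) = +0.8000; T[2,2] = 0.
  T[0,:] = [+0.0000, -0.3333, +1.0000]
  T[1,:] = [-1.0000, +0.0000, -0.3333]
  T[2,:] = [+0.8000, -0.6000, +0.0000]
|eigenvalues of T|: 1.3569, 0.7125, 0.7125.
spectral radius ρ = 1.3569; 1.3569 > 1, so it fails to converge.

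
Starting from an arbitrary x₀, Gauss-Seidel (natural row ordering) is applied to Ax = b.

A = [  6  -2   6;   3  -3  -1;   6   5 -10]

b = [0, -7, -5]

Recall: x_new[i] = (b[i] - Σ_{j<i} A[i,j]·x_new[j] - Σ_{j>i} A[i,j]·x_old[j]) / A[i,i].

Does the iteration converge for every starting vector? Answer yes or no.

yes

Diagonal D = diag(6, -3, -10); L, U strict lower/upper.
GS T = -(D+L)⁻¹U: row 0 first, T[0,1] = -(-2)/(6) = +0.3333; later rows by forward substitution.
  T[0,:] = [+0.0000, +0.3333, -1.0000]
  T[1,:] = [+0.0000, +0.3333, -1.3333]
  T[2,:] = [+0.0000, +0.3667, -1.2667]
eigenvalue magnitudes: 0.8554, 0.0779, 0.0000.
spectral radius ρ = 0.8554; 0.8554 < 1, so it converges for any x₀.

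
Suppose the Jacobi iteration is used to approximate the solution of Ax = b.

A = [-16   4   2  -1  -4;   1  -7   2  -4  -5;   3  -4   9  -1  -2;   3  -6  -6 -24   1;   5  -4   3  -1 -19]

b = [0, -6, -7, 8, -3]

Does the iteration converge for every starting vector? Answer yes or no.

yes

A = D + L + U where D = diag(-16, -7, 9, -24, -19).
Jacobi: T = -D⁻¹(L+U), T[0,4] = -(-4)/(-16) = -0.2500; T[0,0] = 0.
  T[0,:] = [+0.0000, +0.2500, +0.1250, -0.0625, -0.2500]
  T[1,:] = [+0.1429, +0.0000, +0.2857, -0.5714, -0.7143]
  T[2,:] = [-0.3333, +0.4444, +0.0000, +0.1111, +0.2222]
  T[3,:] = [+0.1250, -0.2500, -0.2500, +0.0000, +0.0417]
  T[4,:] = [+0.2632, -0.2105, +0.1579, -0.0526, +0.0000]
eigenvalue magnitudes: 0.6471, 0.4488, 0.2098, 0.2098, 0.1651.
ρ(T) = max|λ| = 0.6471; 0.6471 < 1: convergent.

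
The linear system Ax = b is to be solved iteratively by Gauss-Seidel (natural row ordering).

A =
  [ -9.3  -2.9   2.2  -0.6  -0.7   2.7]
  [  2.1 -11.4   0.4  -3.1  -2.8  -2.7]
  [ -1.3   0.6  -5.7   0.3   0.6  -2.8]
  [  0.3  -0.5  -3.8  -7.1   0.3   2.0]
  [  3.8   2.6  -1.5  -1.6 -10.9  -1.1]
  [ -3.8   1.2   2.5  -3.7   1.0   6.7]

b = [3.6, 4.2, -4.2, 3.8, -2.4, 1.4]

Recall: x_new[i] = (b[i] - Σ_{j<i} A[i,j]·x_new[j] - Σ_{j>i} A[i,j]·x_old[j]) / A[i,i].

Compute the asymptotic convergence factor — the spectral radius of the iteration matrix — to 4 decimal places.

0.7732

Split A = D + L + U, D = diag(-9.3, -11.4, -5.7, -7.1, -10.9, 6.7).
T_GS = -(D+L)⁻¹U: row 0 first, T[0,2] = -(2.2)/(-9.3) = +0.2366; later rows by forward substitution.
  T[0,:] = [+0.0000  -0.3118  +0.2366  -0.0645  -0.0753  +0.2903]
  T[1,:] = [+0.0000  -0.0574  +0.0787  -0.2838  -0.2595  -0.1834]
  T[2,:] = [+0.0000  +0.0651  -0.0457  +0.0375  +0.0951  -0.5767]
  T[3,:] = [+0.0000  -0.0440  +0.0289  -0.0028  +0.0064  +0.6155]
  T[4,:] = [+0.0000  -0.1249  +0.1033  -0.0949  -0.1022  -0.0544]
  T[5,:] = [+0.0000  -0.1965  +0.1377  +0.0129  -0.0129  +0.7608]
moduli |λ_i(T)| = 0.7732, 0.1978, 0.0773, 0.0523, 0.0023, 0.0000.
ρ = 0.7732; 0.7732 < 1, so it converges for any x₀.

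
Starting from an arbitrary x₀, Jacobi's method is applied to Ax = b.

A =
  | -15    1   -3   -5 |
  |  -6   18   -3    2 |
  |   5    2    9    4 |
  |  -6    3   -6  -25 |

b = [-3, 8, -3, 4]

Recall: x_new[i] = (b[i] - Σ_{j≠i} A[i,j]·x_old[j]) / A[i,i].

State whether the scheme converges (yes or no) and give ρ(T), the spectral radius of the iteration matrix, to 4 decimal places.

yes, ρ = 0.6414

Let D = diag(-15, 18, 9, -25); L, U the strict triangles.
T_J = -D⁻¹(L+U): T[1,0] = -(-6)/(18) = +0.3333; T[1,1] = 0.
  T[0,:] = [+0.0000 +0.0667 -0.2000 -0.3333]
  T[1,:] = [+0.3333 +0.0000 +0.1667 -0.1111]
  T[2,:] = [-0.5556 -0.2222 +0.0000 -0.4444]
  T[3,:] = [-0.2400 +0.1200 -0.2400 +0.0000]
moduli |λ_i(T)| = 0.6414, 0.3150, 0.3150, 0.0753.
ρ(T) = max|λ| = 0.6414; 0.6414 < 1 ⇒ converges.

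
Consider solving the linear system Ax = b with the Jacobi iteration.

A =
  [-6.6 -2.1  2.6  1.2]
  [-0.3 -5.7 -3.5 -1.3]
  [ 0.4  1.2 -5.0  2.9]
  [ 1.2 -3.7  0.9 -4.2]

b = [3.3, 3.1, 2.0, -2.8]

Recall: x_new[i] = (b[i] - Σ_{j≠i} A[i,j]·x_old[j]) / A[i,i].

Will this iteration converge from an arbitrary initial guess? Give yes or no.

yes

Diagonal D = diag(-6.6, -5.7, -5, -4.2); L, U strict lower/upper.
Jacobi T = -D⁻¹(L+U): T[3,2] = -(0.9)/(-4.2) = +0.2143; T[3,3] = 0.
  T[0,:] = [+0.0000, -0.3182, +0.3939, +0.1818]
  T[1,:] = [-0.0526, +0.0000, -0.6140, -0.2281]
  T[2,:] = [+0.0800, +0.2400, +0.0000, +0.5800]
  T[3,:] = [+0.2857, -0.8810, +0.2143, +0.0000]
eigenvalue magnitudes: 0.8914, 0.6522, 0.6522, 0.1178.
ρ(T) = max|λ| = 0.8914; 0.8914 < 1 ⇒ converges.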